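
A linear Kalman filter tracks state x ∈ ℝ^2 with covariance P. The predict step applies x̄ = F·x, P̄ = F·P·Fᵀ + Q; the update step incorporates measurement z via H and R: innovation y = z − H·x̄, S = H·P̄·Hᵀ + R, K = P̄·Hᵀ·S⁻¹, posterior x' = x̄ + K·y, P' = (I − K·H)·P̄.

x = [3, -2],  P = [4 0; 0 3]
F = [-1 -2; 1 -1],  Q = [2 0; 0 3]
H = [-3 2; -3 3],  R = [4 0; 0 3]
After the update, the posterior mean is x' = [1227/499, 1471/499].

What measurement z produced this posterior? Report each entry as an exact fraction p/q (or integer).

x̄ = F·x = [1, 5]
P̄ = F·P·Fᵀ + Q = [18 2; 2 10]
S = H·P̄·Hᵀ + R = [182 192; 192 219]
K = P̄·Hᵀ·S⁻¹ = [-289/499 144/499; -257/499 280/499]
x' − x̄ = [728/499, -1024/499] = K·y
y = (KᵀK)⁻¹·Kᵀ·(x' − x̄) = [-8, -11]
z = y + H·x̄ = [-8, -11] + [7, 12] = [-1, 1]

z = [-1, 1]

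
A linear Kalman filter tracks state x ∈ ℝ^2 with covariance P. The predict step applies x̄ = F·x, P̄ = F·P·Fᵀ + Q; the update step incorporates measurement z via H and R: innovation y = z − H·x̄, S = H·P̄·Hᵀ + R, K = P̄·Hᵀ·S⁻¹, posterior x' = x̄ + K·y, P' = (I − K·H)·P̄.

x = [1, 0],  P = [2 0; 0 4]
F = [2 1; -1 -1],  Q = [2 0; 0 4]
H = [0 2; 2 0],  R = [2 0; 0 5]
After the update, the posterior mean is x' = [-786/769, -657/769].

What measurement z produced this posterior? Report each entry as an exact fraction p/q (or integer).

z = [-2, -3]

x̄ = F·x = [2, -1]
P̄ = F·P·Fᵀ + Q = [14 -8; -8 10]
S = H·P̄·Hᵀ + R = [42 -32; -32 61]
K = P̄·Hᵀ·S⁻¹ = [-40/769 332/769; 354/769 -16/769]
x' − x̄ = [-2324/769, 112/769] = K·y
y = (KᵀK)⁻¹·Kᵀ·(x' − x̄) = [0, -7]
z = y + H·x̄ = [0, -7] + [-2, 4] = [-2, -3]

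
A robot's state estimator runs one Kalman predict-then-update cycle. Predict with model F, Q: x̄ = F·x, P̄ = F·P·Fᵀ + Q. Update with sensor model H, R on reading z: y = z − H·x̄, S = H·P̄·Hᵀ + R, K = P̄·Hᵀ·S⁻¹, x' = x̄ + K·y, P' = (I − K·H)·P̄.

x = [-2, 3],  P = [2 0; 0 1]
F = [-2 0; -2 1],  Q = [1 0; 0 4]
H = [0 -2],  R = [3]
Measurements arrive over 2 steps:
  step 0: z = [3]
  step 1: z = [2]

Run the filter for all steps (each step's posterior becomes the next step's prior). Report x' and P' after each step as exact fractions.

step 0: x̄ = F·x = [4, 7]
step 0: P̄ = F·P·Fᵀ + Q = [9 8; 8 13]
step 0: y = z − H·x̄ = [17]
step 0: S = H·P̄·Hᵀ + R = [55]
step 0: K = P̄·Hᵀ·S⁻¹ = [-16/55; -26/55]
step 0: x' = x̄ + K·y = [-52/55, -57/55]
step 0: P' = (I − K·H)·P̄ = [239/55 24/55; 24/55 39/55]
step 1: x̄ = F·x = [104/55, 47/55]
step 1: P̄ = F·P·Fᵀ + Q = [1011/55 908/55; 908/55 1119/55]
step 1: y = z − H·x̄ = [204/55]
step 1: S = H·P̄·Hᵀ + R = [4641/55]
step 1: K = P̄·Hᵀ·S⁻¹ = [-1816/4641; -746/1547]
step 1: x' = x̄ + K·y = [40/91, -85/91]
step 1: P' = (I − K·H)·P̄ = [25349/4641 908/1547; 908/1547 1119/1547]

step 0: x' = [-52/55, -57/55], P' = [239/55 24/55; 24/55 39/55]
step 1: x' = [40/91, -85/91], P' = [25349/4641 908/1547; 908/1547 1119/1547]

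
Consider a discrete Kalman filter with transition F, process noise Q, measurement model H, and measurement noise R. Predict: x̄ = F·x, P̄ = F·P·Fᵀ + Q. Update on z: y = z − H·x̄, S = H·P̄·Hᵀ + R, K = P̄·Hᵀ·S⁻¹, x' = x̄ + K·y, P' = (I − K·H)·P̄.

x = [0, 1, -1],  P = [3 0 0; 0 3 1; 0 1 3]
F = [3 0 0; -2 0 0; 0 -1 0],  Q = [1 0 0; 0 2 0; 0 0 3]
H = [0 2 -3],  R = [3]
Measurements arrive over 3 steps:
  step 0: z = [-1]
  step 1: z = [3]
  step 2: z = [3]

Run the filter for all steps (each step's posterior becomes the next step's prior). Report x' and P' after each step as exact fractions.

step 0: x̄ = F·x = [0, 0, -1]
step 0: P̄ = F·P·Fᵀ + Q = [28 -18 0; -18 14 0; 0 0 6]
step 0: y = z − H·x̄ = [-4]
step 0: S = H·P̄·Hᵀ + R = [113]
step 0: K = P̄·Hᵀ·S⁻¹ = [-36/113; 28/113; -18/113]
step 0: x' = x̄ + K·y = [144/113, -112/113, -41/113]
step 0: P' = (I − K·H)·P̄ = [1868/113 -1026/113 -648/113; -1026/113 798/113 504/113; -648/113 504/113 354/113]
step 1: x̄ = F·x = [432/113, -288/113, 112/113]
step 1: P̄ = F·P·Fᵀ + Q = [16925/113 -11208/113 3078/113; -11208/113 7698/113 -2052/113; 3078/113 -2052/113 1137/113]
step 1: y = z − H·x̄ = [1251/113]
step 1: S = H·P̄·Hᵀ + R = [65988/113]
step 1: K = P̄·Hᵀ·S⁻¹ = [-5275/10998; 1796/5499; -835/7332]
step 1: x' = x̄ + K·y = [-1817/1222, 652/611, -659/2444]
step 1: P' = (I − K·H)·P̄ = [28300/1833 -14128/1833 -5693/1222; -14128/1833 10690/1833 2176/611; -5693/1222 2176/611 6081/2444]
step 2: x̄ = F·x = [-5451/1222, 1817/611, -652/611]
step 2: P̄ = F·P·Fᵀ + Q = [85511/611 -56600/611 14128/611; -56600/611 116866/1833 -28256/1833; 14128/611 -28256/1833 16189/1833]
step 2: y = z − H·x̄ = [-289/47]
step 2: S = H·P̄·Hᵀ + R = [73672/141]
step 2: K = P̄·Hᵀ·S⁻¹ = [-4488/9209; 6125/18418; -8083/73672]
step 2: x' = x̄ + K·y = [-350541/239434, 222423/239434, -375879/957736]
step 2: P' = (I − K·H)·P̄ = [1898081/119717 -952200/119717 -576456/119717; -952200/119717 714984/119717 873687/239434; -576456/119717 873687/239434 2434911/957736]

step 0: x' = [144/113, -112/113, -41/113], P' = [1868/113 -1026/113 -648/113; -1026/113 798/113 504/113; -648/113 504/113 354/113]
step 1: x' = [-1817/1222, 652/611, -659/2444], P' = [28300/1833 -14128/1833 -5693/1222; -14128/1833 10690/1833 2176/611; -5693/1222 2176/611 6081/2444]
step 2: x' = [-350541/239434, 222423/239434, -375879/957736], P' = [1898081/119717 -952200/119717 -576456/119717; -952200/119717 714984/119717 873687/239434; -576456/119717 873687/239434 2434911/957736]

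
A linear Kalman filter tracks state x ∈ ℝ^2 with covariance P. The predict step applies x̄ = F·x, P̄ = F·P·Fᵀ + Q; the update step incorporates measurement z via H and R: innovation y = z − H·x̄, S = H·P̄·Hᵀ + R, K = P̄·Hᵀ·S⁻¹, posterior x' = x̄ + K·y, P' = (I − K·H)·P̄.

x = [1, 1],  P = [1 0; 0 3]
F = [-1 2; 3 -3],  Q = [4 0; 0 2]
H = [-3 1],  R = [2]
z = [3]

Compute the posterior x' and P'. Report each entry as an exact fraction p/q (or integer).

x' = [-113/319, 606/319]
P' = [239/319 573/319; 573/319 1921/319]

x̄ = F·x = [1, 0]
P̄ = F·P·Fᵀ + Q = [17 -21; -21 38]
y = z − H·x̄ = [6]
S = H·P̄·Hᵀ + R = [319]
K = P̄·Hᵀ·S⁻¹ = [-72/319; 101/319]
x' = x̄ + K·y = [-113/319, 606/319]
P' = (I − K·H)·P̄ = [239/319 573/319; 573/319 1921/319]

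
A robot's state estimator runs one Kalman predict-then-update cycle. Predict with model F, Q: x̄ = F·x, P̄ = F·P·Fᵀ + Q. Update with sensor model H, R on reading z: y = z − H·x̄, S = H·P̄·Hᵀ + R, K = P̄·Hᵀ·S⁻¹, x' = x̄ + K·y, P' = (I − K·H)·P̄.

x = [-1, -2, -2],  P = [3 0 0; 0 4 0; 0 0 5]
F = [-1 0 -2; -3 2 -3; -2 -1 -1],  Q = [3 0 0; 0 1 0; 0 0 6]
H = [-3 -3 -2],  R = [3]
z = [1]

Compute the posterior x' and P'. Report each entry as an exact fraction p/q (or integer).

x̄ = F·x = [5, 5, 6]
P̄ = F·P·Fᵀ + Q = [26 39 16; 39 89 25; 16 25 27]
y = z − H·x̄ = [43]
S = H·P̄·Hᵀ + R = [2340]
K = P̄·Hᵀ·S⁻¹ = [-227/2340; -217/1170; -59/780]
x' = x̄ + K·y = [1939/2340, -3481/1170, 2143/780]
P' = (I − K·H)·P̄ = [9311/2340 -3629/1170 -913/780; -3629/1170 4976/585 -3053/390; -913/780 -3053/390 3539/260]

x' = [1939/2340, -3481/1170, 2143/780]
P' = [9311/2340 -3629/1170 -913/780; -3629/1170 4976/585 -3053/390; -913/780 -3053/390 3539/260]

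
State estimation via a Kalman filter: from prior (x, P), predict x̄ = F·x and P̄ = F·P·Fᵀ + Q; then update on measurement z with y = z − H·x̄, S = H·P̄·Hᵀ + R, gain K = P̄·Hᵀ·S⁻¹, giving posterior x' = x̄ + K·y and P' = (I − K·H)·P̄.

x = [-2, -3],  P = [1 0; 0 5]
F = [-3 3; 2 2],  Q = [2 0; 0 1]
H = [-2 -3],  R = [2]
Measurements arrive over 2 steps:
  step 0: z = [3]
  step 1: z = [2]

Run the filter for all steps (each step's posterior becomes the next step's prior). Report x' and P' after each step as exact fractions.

step 0: x̄ = F·x = [-3, -10]
step 0: P̄ = F·P·Fᵀ + Q = [56 24; 24 25]
step 0: y = z − H·x̄ = [-33]
step 0: S = H·P̄·Hᵀ + R = [739]
step 0: K = P̄·Hᵀ·S⁻¹ = [-184/739; -123/739]
step 0: x' = x̄ + K·y = [3855/739, -3331/739]
step 0: P' = (I − K·H)·P̄ = [7528/739 -4896/739; -4896/739 3346/739]
step 1: x̄ = F·x = [-21558/739, 1048/739]
step 1: P̄ = F·P·Fᵀ + Q = [187472/739 -25092/739; -25092/739 5067/739]
step 1: y = z − H·x̄ = [-38494/739]
step 1: S = H·P̄·Hᵀ + R = [495865/739]
step 1: K = P̄·Hᵀ·S⁻¹ = [-299668/495865; 34983/495865]
step 1: x' = x̄ + K·y = [1144198/495865, -1119038/495865]
step 1: P' = (I − K·H)·P̄ = [4275904/495865 -2650824/495865; -2650824/495865 1743894/495865]

step 0: x' = [3855/739, -3331/739], P' = [7528/739 -4896/739; -4896/739 3346/739]
step 1: x' = [1144198/495865, -1119038/495865], P' = [4275904/495865 -2650824/495865; -2650824/495865 1743894/495865]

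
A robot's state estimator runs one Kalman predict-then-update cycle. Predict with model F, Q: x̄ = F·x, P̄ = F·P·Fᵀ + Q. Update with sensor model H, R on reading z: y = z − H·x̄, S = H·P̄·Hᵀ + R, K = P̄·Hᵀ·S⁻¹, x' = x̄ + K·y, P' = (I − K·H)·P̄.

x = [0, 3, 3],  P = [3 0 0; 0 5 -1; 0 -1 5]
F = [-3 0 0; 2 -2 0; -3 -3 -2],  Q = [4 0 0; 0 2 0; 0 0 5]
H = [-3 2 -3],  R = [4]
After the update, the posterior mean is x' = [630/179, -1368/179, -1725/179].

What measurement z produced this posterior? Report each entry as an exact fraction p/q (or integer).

z = [3]

x̄ = F·x = [0, -6, -15]
P̄ = F·P·Fᵀ + Q = [31 -18 27; -18 34 8; 27 8 85]
S = H·P̄·Hᵀ + R = [1790]
K = P̄·Hᵀ·S⁻¹ = [-21/179; 49/895; -32/179]
x' − x̄ = [630/179, -294/179, 960/179] = K·y
y = (KᵀK)⁻¹·Kᵀ·(x' − x̄) = [-30]
z = y + H·x̄ = [-30] + [33] = [3]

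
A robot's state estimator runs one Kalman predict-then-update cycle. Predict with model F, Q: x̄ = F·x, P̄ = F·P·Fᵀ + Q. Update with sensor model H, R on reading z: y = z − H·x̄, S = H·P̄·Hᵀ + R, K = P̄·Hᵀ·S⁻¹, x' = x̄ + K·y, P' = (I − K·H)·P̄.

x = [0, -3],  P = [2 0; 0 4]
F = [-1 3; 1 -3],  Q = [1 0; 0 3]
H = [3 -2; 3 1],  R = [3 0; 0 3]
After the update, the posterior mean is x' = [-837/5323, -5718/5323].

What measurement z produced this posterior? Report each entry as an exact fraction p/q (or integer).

x̄ = F·x = [-9, 9]
P̄ = F·P·Fᵀ + Q = [39 -38; -38 41]
S = H·P̄·Hᵀ + R = [974 383; 383 167]
K = P̄·Hᵀ·S⁻¹ = [658/5323 1009/5323; -1591/5323 1322/5323]
x' − x̄ = [47070/5323, -53625/5323] = K·y
y = (KᵀK)⁻¹·Kᵀ·(x' − x̄) = [47, 16]
z = y + H·x̄ = [47, 16] + [-45, -18] = [2, -2]

z = [2, -2]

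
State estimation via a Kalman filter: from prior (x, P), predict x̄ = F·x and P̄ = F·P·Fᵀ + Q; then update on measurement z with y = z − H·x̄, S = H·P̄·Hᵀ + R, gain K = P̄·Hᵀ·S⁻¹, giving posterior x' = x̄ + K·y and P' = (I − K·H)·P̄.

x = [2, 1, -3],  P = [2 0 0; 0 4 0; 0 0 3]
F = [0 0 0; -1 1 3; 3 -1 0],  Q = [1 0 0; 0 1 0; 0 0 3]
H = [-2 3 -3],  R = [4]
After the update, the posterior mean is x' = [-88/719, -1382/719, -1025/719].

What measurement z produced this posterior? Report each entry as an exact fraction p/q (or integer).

z = [-1]

x̄ = F·x = [0, -10, 5]
P̄ = F·P·Fᵀ + Q = [1 0 0; 0 34 -10; 0 -10 25]
S = H·P̄·Hᵀ + R = [719]
K = P̄·Hᵀ·S⁻¹ = [-2/719; 132/719; -105/719]
x' − x̄ = [-88/719, 5808/719, -4620/719] = K·y
y = (KᵀK)⁻¹·Kᵀ·(x' − x̄) = [44]
z = y + H·x̄ = [44] + [-45] = [-1]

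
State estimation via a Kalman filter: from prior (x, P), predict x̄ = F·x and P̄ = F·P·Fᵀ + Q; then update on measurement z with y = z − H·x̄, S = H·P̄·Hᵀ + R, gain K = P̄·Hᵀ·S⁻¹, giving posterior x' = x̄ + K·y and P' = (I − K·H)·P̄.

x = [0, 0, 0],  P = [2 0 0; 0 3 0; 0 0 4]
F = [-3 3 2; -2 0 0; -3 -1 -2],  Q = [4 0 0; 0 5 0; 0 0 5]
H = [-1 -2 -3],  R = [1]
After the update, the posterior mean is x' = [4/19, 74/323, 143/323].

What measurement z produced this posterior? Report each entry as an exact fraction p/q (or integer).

x̄ = F·x = [0, 0, 0]
P̄ = F·P·Fᵀ + Q = [65 12 -7; 12 13 12; -7 12 42]
S = H·P̄·Hᵀ + R = [646]
K = P̄·Hᵀ·S⁻¹ = [-2/19; -37/323; -143/646]
x' − x̄ = [4/19, 74/323, 143/323] = K·y
y = (KᵀK)⁻¹·Kᵀ·(x' − x̄) = [-2]
z = y + H·x̄ = [-2] + [0] = [-2]

z = [-2]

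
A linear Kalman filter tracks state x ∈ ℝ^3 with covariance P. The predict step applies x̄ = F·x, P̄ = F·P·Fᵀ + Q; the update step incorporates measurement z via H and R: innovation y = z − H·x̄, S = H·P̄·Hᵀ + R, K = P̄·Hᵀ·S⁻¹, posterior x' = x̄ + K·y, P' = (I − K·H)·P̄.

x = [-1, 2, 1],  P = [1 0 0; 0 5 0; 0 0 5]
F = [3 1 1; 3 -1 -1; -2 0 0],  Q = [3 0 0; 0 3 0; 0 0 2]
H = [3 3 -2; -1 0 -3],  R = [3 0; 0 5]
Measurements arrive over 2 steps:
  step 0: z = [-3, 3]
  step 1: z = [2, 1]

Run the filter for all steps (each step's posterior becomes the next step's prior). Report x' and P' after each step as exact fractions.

step 0: x̄ = F·x = [0, -6, 2]
step 0: P̄ = F·P·Fᵀ + Q = [22 -1 -6; -1 22 -6; -6 -6 6]
step 0: y = z − H·x̄ = [19, 9]
step 0: S = H·P̄·Hᵀ + R = [549 69; 69 45]
step 0: K = P̄·Hᵀ·S⁻¹ = [1217/6648 -819/2216; 86/831 73/277; -37/554 -91/554]
step 0: x' = x̄ + K·y = [505/3324, -1381/831, -207/277]
step 0: P' = (I − K·H)·P̄ = [15051/2216 -2135/277 -913/554; -2135/277 2557/277 590/277; -913/554 590/277 228/277]
step 1: x̄ = F·x = [-6493/3324, 9523/3324, -505/1662]
step 1: P̄ = F·P·Fᵀ + Q = [49435/2216 103739/2216 -24421/1108; 103739/2216 298219/2216 -65885/1108; -24421/1108 -65885/1108 16159/554]
step 1: y = z − H·x̄ = [-2231/1662, -6199/3324]
step 1: S = H·P̄·Hᵀ + R = [1857181/554 728059/1108; 728059/1108 349187/2216]
step 1: K = P̄·Hᵀ·S⁻¹ = [24004124/213778979 -40656789/213778979; 39954190/213778979 11895447/213778979; -10428238/213778979 -45326190/213778979]
step 1: x' = x̄ + K·y = [-1121969203/641336937, 1609929373/641336937, 33571324/213778979]
step 1: P' = (I − K·H)·P̄ = [514589445/213778979 -559764321/213778979 -103768500/213778979; -559764321/213778979 710893419/213778979 166762362/213778979; -103768500/213778979 166762362/213778979 110133150/213778979]

step 0: x' = [505/3324, -1381/831, -207/277], P' = [15051/2216 -2135/277 -913/554; -2135/277 2557/277 590/277; -913/554 590/277 228/277]
step 1: x' = [-1121969203/641336937, 1609929373/641336937, 33571324/213778979], P' = [514589445/213778979 -559764321/213778979 -103768500/213778979; -559764321/213778979 710893419/213778979 166762362/213778979; -103768500/213778979 166762362/213778979 110133150/213778979]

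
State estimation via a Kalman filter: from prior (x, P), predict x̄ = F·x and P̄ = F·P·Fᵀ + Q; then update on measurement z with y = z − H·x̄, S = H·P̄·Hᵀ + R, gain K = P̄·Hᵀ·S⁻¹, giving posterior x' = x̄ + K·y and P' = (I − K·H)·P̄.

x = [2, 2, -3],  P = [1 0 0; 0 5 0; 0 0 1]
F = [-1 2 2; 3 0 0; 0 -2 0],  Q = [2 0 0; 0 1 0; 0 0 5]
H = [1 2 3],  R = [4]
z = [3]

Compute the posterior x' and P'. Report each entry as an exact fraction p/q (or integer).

x̄ = F·x = [-4, 6, -4]
P̄ = F·P·Fᵀ + Q = [27 -3 -20; -3 10 0; -20 0 25]
y = z − H·x̄ = [7]
S = H·P̄·Hᵀ + R = [164]
K = P̄·Hᵀ·S⁻¹ = [-39/164; 17/164; 55/164]
x' = x̄ + K·y = [-929/164, 1103/164, -271/164]
P' = (I − K·H)·P̄ = [2907/164 171/164 -1135/164; 171/164 1351/164 -935/164; -1135/164 -935/164 1075/164]

x' = [-929/164, 1103/164, -271/164]
P' = [2907/164 171/164 -1135/164; 171/164 1351/164 -935/164; -1135/164 -935/164 1075/164]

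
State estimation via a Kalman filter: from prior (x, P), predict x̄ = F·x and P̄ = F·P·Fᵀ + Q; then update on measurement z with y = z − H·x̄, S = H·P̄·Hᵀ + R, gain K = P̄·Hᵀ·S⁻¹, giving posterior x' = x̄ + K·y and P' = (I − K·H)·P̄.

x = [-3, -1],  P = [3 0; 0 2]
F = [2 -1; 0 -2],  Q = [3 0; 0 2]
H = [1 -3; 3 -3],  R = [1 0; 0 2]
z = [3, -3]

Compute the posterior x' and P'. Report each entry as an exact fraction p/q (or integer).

x' = [-17485/5883, -11462/5883]
P' = [4192/5883 2318/5883; 2318/5883 1714/5883]

x̄ = F·x = [-5, 2]
P̄ = F·P·Fᵀ + Q = [17 4; 4 10]
y = z − H·x̄ = [14, 18]
S = H·P̄·Hᵀ + R = [84 93; 93 173]
K = P̄·Hᵀ·S⁻¹ = [-2762/5883 937/1961; -2824/5883 302/1961]
x' = x̄ + K·y = [-17485/5883, -11462/5883]
P' = (I − K·H)·P̄ = [4192/5883 2318/5883; 2318/5883 1714/5883]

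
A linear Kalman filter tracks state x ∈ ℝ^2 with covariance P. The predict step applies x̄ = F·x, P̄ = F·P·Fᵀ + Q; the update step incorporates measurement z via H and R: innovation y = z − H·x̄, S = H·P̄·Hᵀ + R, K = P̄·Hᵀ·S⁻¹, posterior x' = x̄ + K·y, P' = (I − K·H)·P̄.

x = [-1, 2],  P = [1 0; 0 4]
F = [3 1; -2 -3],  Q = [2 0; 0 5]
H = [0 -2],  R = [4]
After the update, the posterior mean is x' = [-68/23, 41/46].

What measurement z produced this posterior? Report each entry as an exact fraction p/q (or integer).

z = [-2]

x̄ = F·x = [-1, -4]
P̄ = F·P·Fᵀ + Q = [15 -18; -18 45]
S = H·P̄·Hᵀ + R = [184]
K = P̄·Hᵀ·S⁻¹ = [9/46; -45/92]
x' − x̄ = [-45/23, 225/46] = K·y
y = (KᵀK)⁻¹·Kᵀ·(x' − x̄) = [-10]
z = y + H·x̄ = [-10] + [8] = [-2]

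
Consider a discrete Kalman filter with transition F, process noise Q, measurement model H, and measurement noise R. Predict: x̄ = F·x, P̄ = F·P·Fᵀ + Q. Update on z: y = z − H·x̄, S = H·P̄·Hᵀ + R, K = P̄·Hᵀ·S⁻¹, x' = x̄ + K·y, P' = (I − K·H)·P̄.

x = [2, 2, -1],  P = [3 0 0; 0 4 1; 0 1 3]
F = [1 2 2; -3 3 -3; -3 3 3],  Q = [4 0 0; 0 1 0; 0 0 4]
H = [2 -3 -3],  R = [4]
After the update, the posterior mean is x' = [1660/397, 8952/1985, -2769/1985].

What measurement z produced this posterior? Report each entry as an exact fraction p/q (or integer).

x̄ = F·x = [4, 3, -3]
P̄ = F·P·Fᵀ + Q = [43 -3 45; -3 73 36; 45 36 112]
S = H·P̄·Hᵀ + R = [1985]
K = P̄·Hᵀ·S⁻¹ = [-8/397; -333/1985; -354/1985]
x' − x̄ = [72/397, 2997/1985, 3186/1985] = K·y
y = (KᵀK)⁻¹·Kᵀ·(x' − x̄) = [-9]
z = y + H·x̄ = [-9] + [8] = [-1]

z = [-1]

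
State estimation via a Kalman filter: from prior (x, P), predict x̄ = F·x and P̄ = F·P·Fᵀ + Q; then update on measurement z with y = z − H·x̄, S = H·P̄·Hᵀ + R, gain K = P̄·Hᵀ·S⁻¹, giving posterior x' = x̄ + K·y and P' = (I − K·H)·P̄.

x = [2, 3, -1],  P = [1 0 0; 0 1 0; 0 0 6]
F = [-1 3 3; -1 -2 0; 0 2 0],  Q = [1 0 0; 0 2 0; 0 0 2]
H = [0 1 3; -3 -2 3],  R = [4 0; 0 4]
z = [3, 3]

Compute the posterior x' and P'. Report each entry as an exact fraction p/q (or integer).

x̄ = F·x = [4, -8, 6]
P̄ = F·P·Fᵀ + Q = [65 -5 6; -5 7 -4; 6 -4 6]
y = z − H·x̄ = [-7, -19]
S = H·P̄·Hᵀ + R = [41 13; 13 551]
K = P̄·Hᵀ·S⁻¹ = [4667/11211 -3508/11211; -1306/11211 -193/11211; 3805/11211 73/11211]
x' = x̄ + K·y = [78827/11211, -76879/11211, 39244/11211]
P' = (I − K·H)·P̄ = [82208/11211 -71308/11211 29992/11211; -71308/11211 69824/11211 -25016/11211; 29992/11211 -25016/11211 13412/11211]

x' = [78827/11211, -76879/11211, 39244/11211]
P' = [82208/11211 -71308/11211 29992/11211; -71308/11211 69824/11211 -25016/11211; 29992/11211 -25016/11211 13412/11211]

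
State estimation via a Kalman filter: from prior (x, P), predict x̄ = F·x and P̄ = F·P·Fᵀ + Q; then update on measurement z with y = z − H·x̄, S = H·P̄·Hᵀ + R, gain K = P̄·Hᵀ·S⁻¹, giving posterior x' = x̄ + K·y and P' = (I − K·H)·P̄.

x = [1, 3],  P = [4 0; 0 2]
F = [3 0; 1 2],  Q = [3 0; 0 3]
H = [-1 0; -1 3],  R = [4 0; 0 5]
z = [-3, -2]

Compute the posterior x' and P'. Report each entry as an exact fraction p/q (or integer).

x̄ = F·x = [3, 7]
P̄ = F·P·Fᵀ + Q = [39 12; 12 15]
y = z − H·x̄ = [0, -20]
S = H·P̄·Hᵀ + R = [43 3; 3 107]
K = P̄·Hᵀ·S⁻¹ = [-1041/1148 -3/1148; -1383/4592 1455/4592]
x' = x̄ + K·y = [876/287, 761/1148]
P' = (I − K·H)·P̄ = [1041/287 1383/1148; 1383/1148 4269/4592]

x' = [876/287, 761/1148]
P' = [1041/287 1383/1148; 1383/1148 4269/4592]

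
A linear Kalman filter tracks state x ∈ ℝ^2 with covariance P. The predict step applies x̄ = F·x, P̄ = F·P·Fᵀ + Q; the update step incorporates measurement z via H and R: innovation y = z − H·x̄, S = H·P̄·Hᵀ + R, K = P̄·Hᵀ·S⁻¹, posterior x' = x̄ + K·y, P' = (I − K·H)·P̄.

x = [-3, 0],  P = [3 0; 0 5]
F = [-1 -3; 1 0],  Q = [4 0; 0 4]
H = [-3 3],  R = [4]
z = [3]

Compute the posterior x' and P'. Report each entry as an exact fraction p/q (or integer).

x' = [-1698/589, -1137/589]
P' = [3403/589 3183/589; 3183/589 3223/589]

x̄ = F·x = [3, -3]
P̄ = F·P·Fᵀ + Q = [52 -3; -3 7]
y = z − H·x̄ = [21]
S = H·P̄·Hᵀ + R = [589]
K = P̄·Hᵀ·S⁻¹ = [-165/589; 30/589]
x' = x̄ + K·y = [-1698/589, -1137/589]
P' = (I − K·H)·P̄ = [3403/589 3183/589; 3183/589 3223/589]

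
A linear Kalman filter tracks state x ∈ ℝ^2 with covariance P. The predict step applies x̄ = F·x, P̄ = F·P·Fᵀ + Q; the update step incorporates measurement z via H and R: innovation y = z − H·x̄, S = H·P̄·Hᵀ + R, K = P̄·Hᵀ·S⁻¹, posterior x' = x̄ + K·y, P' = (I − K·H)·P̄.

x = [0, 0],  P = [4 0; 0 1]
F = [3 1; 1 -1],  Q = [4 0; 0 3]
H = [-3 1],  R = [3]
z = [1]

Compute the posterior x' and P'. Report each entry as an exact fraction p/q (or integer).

x̄ = F·x = [0, 0]
P̄ = F·P·Fᵀ + Q = [41 11; 11 8]
y = z − H·x̄ = [1]
S = H·P̄·Hᵀ + R = [314]
K = P̄·Hᵀ·S⁻¹ = [-56/157; -25/314]
x' = x̄ + K·y = [-56/157, -25/314]
P' = (I − K·H)·P̄ = [165/157 327/157; 327/157 1887/314]

x' = [-56/157, -25/314]
P' = [165/157 327/157; 327/157 1887/314]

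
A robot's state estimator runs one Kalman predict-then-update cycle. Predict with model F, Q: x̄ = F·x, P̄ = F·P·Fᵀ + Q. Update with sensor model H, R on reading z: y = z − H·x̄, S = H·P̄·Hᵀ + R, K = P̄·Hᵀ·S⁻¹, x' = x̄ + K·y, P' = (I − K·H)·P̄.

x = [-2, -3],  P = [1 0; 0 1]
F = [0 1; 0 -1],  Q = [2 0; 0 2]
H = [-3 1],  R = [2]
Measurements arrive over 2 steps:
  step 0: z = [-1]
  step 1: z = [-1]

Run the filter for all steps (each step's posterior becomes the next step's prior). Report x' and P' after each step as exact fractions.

step 0: x' = [8/19, 18/19], P' = [7/19 11/19; 11/19 39/19]
step 1: x' = [117/521, -223/521], P' = [193/521 309/521; 309/521 1121/521]

step 0: x̄ = F·x = [-3, 3]
step 0: P̄ = F·P·Fᵀ + Q = [3 -1; -1 3]
step 0: y = z − H·x̄ = [-13]
step 0: S = H·P̄·Hᵀ + R = [38]
step 0: K = P̄·Hᵀ·S⁻¹ = [-5/19; 3/19]
step 0: x' = x̄ + K·y = [8/19, 18/19]
step 0: P' = (I − K·H)·P̄ = [7/19 11/19; 11/19 39/19]
step 1: x̄ = F·x = [18/19, -18/19]
step 1: P̄ = F·P·Fᵀ + Q = [77/19 -39/19; -39/19 77/19]
step 1: y = z − H·x̄ = [53/19]
step 1: S = H·P̄·Hᵀ + R = [1042/19]
step 1: K = P̄·Hᵀ·S⁻¹ = [-135/521; 97/521]
step 1: x' = x̄ + K·y = [117/521, -223/521]
step 1: P' = (I − K·H)·P̄ = [193/521 309/521; 309/521 1121/521]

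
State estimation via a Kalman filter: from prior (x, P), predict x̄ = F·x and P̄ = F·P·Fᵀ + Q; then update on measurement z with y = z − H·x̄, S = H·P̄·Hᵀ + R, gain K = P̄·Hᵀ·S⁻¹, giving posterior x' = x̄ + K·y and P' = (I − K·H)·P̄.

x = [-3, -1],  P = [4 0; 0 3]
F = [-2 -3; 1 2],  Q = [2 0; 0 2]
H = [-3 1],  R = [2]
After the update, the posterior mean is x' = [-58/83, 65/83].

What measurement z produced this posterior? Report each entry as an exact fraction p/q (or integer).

x̄ = F·x = [9, -5]
P̄ = F·P·Fᵀ + Q = [45 -26; -26 18]
S = H·P̄·Hᵀ + R = [581]
K = P̄·Hᵀ·S⁻¹ = [-23/83; 96/581]
x' − x̄ = [-805/83, 480/83] = K·y
y = (KᵀK)⁻¹·Kᵀ·(x' − x̄) = [35]
z = y + H·x̄ = [35] + [-32] = [3]

z = [3]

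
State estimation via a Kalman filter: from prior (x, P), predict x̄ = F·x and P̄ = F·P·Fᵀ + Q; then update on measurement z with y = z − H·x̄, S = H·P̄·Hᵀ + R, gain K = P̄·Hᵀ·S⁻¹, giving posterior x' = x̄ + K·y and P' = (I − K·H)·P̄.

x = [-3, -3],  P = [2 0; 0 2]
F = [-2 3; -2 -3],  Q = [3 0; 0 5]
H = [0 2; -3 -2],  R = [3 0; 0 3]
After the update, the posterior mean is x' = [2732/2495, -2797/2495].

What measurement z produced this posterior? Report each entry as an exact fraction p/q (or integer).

x̄ = F·x = [-3, 15]
P̄ = F·P·Fᵀ + Q = [29 -10; -10 31]
S = H·P̄·Hᵀ + R = [127 -64; -64 268]
K = P̄·Hᵀ·S⁻¹ = [-804/2495 -3263/9980; 1214/2495 -8/2495]
x' − x̄ = [10217/2495, -40222/2495] = K·y
y = (KᵀK)⁻¹·Kᵀ·(x' − x̄) = [-33, 20]
z = y + H·x̄ = [-33, 20] + [30, -21] = [-3, -1]

z = [-3, -1]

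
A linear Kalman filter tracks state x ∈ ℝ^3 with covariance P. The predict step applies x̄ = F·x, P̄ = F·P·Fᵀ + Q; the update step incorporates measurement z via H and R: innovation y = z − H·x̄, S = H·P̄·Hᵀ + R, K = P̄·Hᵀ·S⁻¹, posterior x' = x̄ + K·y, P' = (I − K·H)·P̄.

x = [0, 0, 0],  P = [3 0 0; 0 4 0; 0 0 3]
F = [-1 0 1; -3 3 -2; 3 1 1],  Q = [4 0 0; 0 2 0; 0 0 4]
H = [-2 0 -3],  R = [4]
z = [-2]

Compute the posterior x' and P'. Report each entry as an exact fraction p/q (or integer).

x̄ = F·x = [0, 0, 0]
P̄ = F·P·Fᵀ + Q = [10 3 -6; 3 77 -21; -6 -21 38]
y = z − H·x̄ = [-2]
S = H·P̄·Hᵀ + R = [314]
K = P̄·Hᵀ·S⁻¹ = [-1/157; 57/314; -51/157]
x' = x̄ + K·y = [2/157, -57/157, 102/157]
P' = (I − K·H)·P̄ = [1568/157 528/157 -1044/157; 528/157 20929/314 -390/157; -1044/157 -390/157 764/157]

x' = [2/157, -57/157, 102/157]
P' = [1568/157 528/157 -1044/157; 528/157 20929/314 -390/157; -1044/157 -390/157 764/157]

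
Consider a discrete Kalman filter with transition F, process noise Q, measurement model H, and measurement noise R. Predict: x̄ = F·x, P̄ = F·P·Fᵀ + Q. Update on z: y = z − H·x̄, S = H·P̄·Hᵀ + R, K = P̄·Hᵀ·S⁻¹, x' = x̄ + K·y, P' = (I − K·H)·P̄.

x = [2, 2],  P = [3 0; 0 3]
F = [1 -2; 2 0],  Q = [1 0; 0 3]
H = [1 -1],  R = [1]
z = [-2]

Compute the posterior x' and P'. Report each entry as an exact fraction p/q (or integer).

x̄ = F·x = [-2, 4]
P̄ = F·P·Fᵀ + Q = [16 6; 6 15]
y = z − H·x̄ = [4]
S = H·P̄·Hᵀ + R = [20]
K = P̄·Hᵀ·S⁻¹ = [1/2; -9/20]
x' = x̄ + K·y = [0, 11/5]
P' = (I − K·H)·P̄ = [11 21/2; 21/2 219/20]

x' = [0, 11/5]
P' = [11 21/2; 21/2 219/20]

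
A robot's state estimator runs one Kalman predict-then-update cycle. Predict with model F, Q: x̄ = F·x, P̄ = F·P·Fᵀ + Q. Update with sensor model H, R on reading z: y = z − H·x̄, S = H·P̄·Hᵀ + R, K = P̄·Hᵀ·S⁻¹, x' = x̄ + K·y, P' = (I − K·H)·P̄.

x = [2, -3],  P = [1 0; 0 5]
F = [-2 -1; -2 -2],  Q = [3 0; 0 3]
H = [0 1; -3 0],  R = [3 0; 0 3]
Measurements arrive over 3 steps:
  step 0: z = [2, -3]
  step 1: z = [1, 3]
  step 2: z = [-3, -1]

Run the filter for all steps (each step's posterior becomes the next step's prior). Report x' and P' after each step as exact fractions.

step 0: x̄ = F·x = [-1, 2]
step 0: P̄ = F·P·Fᵀ + Q = [12 14; 14 27]
step 0: y = z − H·x̄ = [0, -6]
step 0: S = H·P̄·Hᵀ + R = [30 -42; -42 111]
step 0: K = P̄·Hᵀ·S⁻¹ = [7/261 -82/261; 137/174 -7/87]
step 0: x' = x̄ + K·y = [77/87, 72/29]
step 0: P' = (I − K·H)·P̄ = [82/261 7/87; 7/87 137/58]
step 1: x̄ = F·x = [-370/87, -586/87]
step 1: P̄ = F·P·Fᵀ + Q = [3623/522 1687/261; 1687/261 3745/261]
step 1: y = z − H·x̄ = [673/87, -283/29]
step 1: S = H·P̄·Hᵀ + R = [4528/261 -1687/87; -1687/87 3797/58]
step 1: K = P̄·Hᵀ·S⁻¹ = [1687/66097 -20523/66097; 98021/132194 -5061/66097]
step 1: x' = x̄ + K·y = [-67776/66097, -33379/132194]
step 1: P' = (I − K·H)·P̄ = [20523/66097 5061/66097; 5061/66097 294063/132194]
step 2: x̄ = F·x = [304483/132194, 168931/66097]
step 2: P̄ = F·P·Fᵀ + Q = [895317/132194 406521/66097; 406521/66097 908997/66097]
step 2: y = z − H·x̄ = [-367222/66097, 781255/132194]
step 2: S = H·P̄·Hᵀ + R = [1107288/66097 -1219563/66097; -1219563/66097 8454435/132194]
step 2: K = P̄·Hᵀ·S⁻¹ = [45169/1789409 -555459/1789409; 7918309/10736454 -135507/1789409]
step 2: x' = x̄ + K·y = [587889/1789409, -21357307/10736454]
step 2: P' = (I − K·H)·P̄ = [555459/1789409 135507/1789409; 135507/1789409 7918309/3578818]

step 0: x' = [77/87, 72/29], P' = [82/261 7/87; 7/87 137/58]
step 1: x' = [-67776/66097, -33379/132194], P' = [20523/66097 5061/66097; 5061/66097 294063/132194]
step 2: x' = [587889/1789409, -21357307/10736454], P' = [555459/1789409 135507/1789409; 135507/1789409 7918309/3578818]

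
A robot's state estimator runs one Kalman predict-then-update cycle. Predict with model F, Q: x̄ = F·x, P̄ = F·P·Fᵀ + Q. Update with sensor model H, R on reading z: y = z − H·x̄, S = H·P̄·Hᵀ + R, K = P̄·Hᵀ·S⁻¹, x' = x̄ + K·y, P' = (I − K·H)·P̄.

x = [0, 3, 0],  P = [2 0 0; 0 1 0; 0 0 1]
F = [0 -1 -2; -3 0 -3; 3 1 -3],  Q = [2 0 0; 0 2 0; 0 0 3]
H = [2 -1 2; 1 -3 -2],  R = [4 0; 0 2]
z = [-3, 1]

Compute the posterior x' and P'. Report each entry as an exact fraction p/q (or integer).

x̄ = F·x = [-3, 0, 3]
P̄ = F·P·Fᵀ + Q = [7 6 5; 6 29 -9; 5 -9 31]
y = z − H·x̄ = [-3, 10]
S = H·P̄·Hᵀ + R = [237 -39; -39 230]
K = P̄·Hᵀ·S⁻¹ = [1107/17663 -1425/17663; -10507/52989 -5432/17663; 5820/17663 -1317/17663]
x' = x̄ + K·y = [-70560/17663, -43813/17663, 22359/17663]
P' = (I − K·H)·P̄ = [73790/17663 54948/17663 -44102/17663; 54948/17663 142288/52989 -38238/17663; -44102/17663 -38238/17663 36623/17663]

x' = [-70560/17663, -43813/17663, 22359/17663]
P' = [73790/17663 54948/17663 -44102/17663; 54948/17663 142288/52989 -38238/17663; -44102/17663 -38238/17663 36623/17663]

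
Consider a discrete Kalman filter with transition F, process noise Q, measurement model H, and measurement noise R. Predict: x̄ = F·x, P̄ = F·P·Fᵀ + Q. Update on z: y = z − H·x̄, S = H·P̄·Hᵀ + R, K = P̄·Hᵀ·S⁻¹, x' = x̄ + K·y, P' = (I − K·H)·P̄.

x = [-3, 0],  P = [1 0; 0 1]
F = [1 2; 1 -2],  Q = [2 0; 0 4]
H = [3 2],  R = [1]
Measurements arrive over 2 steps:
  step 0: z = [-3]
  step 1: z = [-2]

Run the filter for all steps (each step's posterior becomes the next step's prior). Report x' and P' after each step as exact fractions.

step 0: x̄ = F·x = [-3, -3]
step 0: P̄ = F·P·Fᵀ + Q = [7 -3; -3 9]
step 0: y = z − H·x̄ = [12]
step 0: S = H·P̄·Hᵀ + R = [64]
step 0: K = P̄·Hᵀ·S⁻¹ = [15/64; 9/64]
step 0: x' = x̄ + K·y = [-3/16, -21/16]
step 0: P' = (I − K·H)·P̄ = [223/64 -327/64; -327/64 495/64]
step 1: x̄ = F·x = [-45/16, 39/16]
step 1: P̄ = F·P·Fᵀ + Q = [1023/64 -1757/64; -1757/64 3767/64]
step 1: y = z − H·x̄ = [25/16]
step 1: S = H·P̄·Hᵀ + R = [3255/64]
step 1: K = P̄·Hᵀ·S⁻¹ = [-89/651; 73/105]
step 1: x' = x̄ + K·y = [-1970/651, 74/21]
step 1: P' = (I − K·H)·P̄ = [9787/651 -475/21; -475/21 3599/105]

step 0: x' = [-3/16, -21/16], P' = [223/64 -327/64; -327/64 495/64]
step 1: x' = [-1970/651, 74/21], P' = [9787/651 -475/21; -475/21 3599/105]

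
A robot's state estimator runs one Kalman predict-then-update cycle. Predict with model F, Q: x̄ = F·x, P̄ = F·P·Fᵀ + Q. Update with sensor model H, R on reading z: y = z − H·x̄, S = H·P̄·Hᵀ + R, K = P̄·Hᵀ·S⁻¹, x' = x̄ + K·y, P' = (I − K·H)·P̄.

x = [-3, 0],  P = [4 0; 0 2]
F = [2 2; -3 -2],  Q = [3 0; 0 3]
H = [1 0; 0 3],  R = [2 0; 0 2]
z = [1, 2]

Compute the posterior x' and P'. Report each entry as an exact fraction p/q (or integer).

x̄ = F·x = [-6, 9]
P̄ = F·P·Fᵀ + Q = [27 -32; -32 47]
y = z − H·x̄ = [7, -25]
S = H·P̄·Hᵀ + R = [29 -96; -96 425]
K = P̄·Hᵀ·S⁻¹ = [2259/3109 -192/3109; -64/3109 1017/3109]
x' = x̄ + K·y = [1959/3109, 2108/3109]
P' = (I − K·H)·P̄ = [4518/3109 -128/3109; -128/3109 678/3109]

x' = [1959/3109, 2108/3109]
P' = [4518/3109 -128/3109; -128/3109 678/3109]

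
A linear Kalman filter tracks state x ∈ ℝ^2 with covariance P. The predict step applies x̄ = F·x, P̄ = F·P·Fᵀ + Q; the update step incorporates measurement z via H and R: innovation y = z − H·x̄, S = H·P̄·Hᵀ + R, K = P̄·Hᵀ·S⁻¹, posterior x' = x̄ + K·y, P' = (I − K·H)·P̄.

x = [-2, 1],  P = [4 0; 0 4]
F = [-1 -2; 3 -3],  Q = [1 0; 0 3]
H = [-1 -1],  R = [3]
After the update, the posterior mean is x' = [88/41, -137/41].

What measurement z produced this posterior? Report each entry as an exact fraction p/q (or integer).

x̄ = F·x = [0, -9]
P̄ = F·P·Fᵀ + Q = [21 12; 12 75]
S = H·P̄·Hᵀ + R = [123]
K = P̄·Hᵀ·S⁻¹ = [-11/41; -29/41]
x' − x̄ = [88/41, 232/41] = K·y
y = (KᵀK)⁻¹·Kᵀ·(x' − x̄) = [-8]
z = y + H·x̄ = [-8] + [9] = [1]

z = [1]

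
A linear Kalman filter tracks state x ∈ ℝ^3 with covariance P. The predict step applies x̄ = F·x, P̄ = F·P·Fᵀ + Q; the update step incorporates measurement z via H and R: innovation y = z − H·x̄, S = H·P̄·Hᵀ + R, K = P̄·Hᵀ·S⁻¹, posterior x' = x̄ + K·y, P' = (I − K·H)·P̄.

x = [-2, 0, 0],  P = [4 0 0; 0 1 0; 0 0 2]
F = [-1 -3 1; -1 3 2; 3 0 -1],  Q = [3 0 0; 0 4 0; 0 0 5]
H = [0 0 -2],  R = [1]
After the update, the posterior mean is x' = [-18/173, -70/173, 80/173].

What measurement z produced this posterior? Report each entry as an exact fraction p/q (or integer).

z = [-1]

x̄ = F·x = [2, 2, -6]
P̄ = F·P·Fᵀ + Q = [18 -1 -14; -1 25 -16; -14 -16 43]
S = H·P̄·Hᵀ + R = [173]
K = P̄·Hᵀ·S⁻¹ = [28/173; 32/173; -86/173]
x' − x̄ = [-364/173, -416/173, 1118/173] = K·y
y = (KᵀK)⁻¹·Kᵀ·(x' − x̄) = [-13]
z = y + H·x̄ = [-13] + [12] = [-1]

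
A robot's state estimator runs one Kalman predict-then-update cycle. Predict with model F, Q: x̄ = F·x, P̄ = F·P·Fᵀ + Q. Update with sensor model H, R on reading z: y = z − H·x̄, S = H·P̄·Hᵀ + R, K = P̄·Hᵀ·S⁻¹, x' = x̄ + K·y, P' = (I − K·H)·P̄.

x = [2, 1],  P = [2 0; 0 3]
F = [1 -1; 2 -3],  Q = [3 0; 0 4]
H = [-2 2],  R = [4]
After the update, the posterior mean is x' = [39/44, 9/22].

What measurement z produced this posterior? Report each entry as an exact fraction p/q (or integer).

x̄ = F·x = [1, 1]
P̄ = F·P·Fᵀ + Q = [8 13; 13 39]
S = H·P̄·Hᵀ + R = [88]
K = P̄·Hᵀ·S⁻¹ = [5/44; 13/22]
x' − x̄ = [-5/44, -13/22] = K·y
y = (KᵀK)⁻¹·Kᵀ·(x' − x̄) = [-1]
z = y + H·x̄ = [-1] + [0] = [-1]

z = [-1]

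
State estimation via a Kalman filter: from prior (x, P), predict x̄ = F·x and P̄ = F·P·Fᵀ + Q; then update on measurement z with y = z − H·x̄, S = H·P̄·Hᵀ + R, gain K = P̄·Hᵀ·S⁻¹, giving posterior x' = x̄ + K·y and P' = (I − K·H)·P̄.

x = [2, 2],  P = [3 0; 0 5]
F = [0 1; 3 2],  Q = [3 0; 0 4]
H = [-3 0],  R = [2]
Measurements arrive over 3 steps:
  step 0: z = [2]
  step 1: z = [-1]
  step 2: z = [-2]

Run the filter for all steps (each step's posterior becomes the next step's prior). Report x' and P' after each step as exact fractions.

step 0: x̄ = F·x = [2, 10]
step 0: P̄ = F·P·Fᵀ + Q = [8 10; 10 51]
step 0: y = z − H·x̄ = [8]
step 0: S = H·P̄·Hᵀ + R = [74]
step 0: K = P̄·Hᵀ·S⁻¹ = [-12/37; -15/37]
step 0: x' = x̄ + K·y = [-22/37, 250/37]
step 0: P' = (I − K·H)·P̄ = [8/37 10/37; 10/37 1437/37]
step 1: x̄ = F·x = [250/37, 434/37]
step 1: P̄ = F·P·Fᵀ + Q = [1548/37 2904/37; 2904/37 6088/37]
step 1: y = z − H·x̄ = [713/37]
step 1: S = H·P̄·Hᵀ + R = [14006/37]
step 1: K = P̄·Hᵀ·S⁻¹ = [-2322/7003; -4356/7003]
step 1: x' = x̄ + K·y = [2572/7003, -1798/7003]
step 1: P' = (I − K·H)·P̄ = [1548/7003 2904/7003; 2904/7003 126616/7003]
step 2: x̄ = F·x = [-1798/7003, 4120/7003]
step 2: P̄ = F·P·Fᵀ + Q = [147625/7003 261944/7003; 261944/7003 583256/7003]
step 2: y = z − H·x̄ = [-19400/7003]
step 2: S = H·P̄·Hᵀ + R = [1342631/7003]
step 2: K = P̄·Hᵀ·S⁻¹ = [-442875/1342631; -785832/1342631]
step 2: x' = x̄ + K·y = [882154/1342631, 2966840/1342631]
step 2: P' = (I − K·H)·P̄ = [295250/1342631 523888/1342631; 523888/1342631 23642104/1342631]

step 0: x' = [-22/37, 250/37], P' = [8/37 10/37; 10/37 1437/37]
step 1: x' = [2572/7003, -1798/7003], P' = [1548/7003 2904/7003; 2904/7003 126616/7003]
step 2: x' = [882154/1342631, 2966840/1342631], P' = [295250/1342631 523888/1342631; 523888/1342631 23642104/1342631]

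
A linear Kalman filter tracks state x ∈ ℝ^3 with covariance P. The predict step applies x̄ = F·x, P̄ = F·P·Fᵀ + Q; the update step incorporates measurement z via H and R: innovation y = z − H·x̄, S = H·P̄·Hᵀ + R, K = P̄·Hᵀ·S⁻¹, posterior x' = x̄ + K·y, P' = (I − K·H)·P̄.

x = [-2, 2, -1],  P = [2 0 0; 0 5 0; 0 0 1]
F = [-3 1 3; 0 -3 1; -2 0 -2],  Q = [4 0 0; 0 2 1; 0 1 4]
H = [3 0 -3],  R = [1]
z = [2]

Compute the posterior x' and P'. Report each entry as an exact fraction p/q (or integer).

x̄ = F·x = [5, -7, 6]
P̄ = F·P·Fᵀ + Q = [36 -12 6; -12 48 -1; 6 -1 16]
y = z − H·x̄ = [5]
S = H·P̄·Hᵀ + R = [361]
K = P̄·Hᵀ·S⁻¹ = [90/361; -33/361; -30/361]
x' = x̄ + K·y = [2255/361, -2692/361, 2016/361]
P' = (I − K·H)·P̄ = [4896/361 -1362/361 4866/361; -1362/361 16239/361 -1351/361; 4866/361 -1351/361 4876/361]

x' = [2255/361, -2692/361, 2016/361]
P' = [4896/361 -1362/361 4866/361; -1362/361 16239/361 -1351/361; 4866/361 -1351/361 4876/361]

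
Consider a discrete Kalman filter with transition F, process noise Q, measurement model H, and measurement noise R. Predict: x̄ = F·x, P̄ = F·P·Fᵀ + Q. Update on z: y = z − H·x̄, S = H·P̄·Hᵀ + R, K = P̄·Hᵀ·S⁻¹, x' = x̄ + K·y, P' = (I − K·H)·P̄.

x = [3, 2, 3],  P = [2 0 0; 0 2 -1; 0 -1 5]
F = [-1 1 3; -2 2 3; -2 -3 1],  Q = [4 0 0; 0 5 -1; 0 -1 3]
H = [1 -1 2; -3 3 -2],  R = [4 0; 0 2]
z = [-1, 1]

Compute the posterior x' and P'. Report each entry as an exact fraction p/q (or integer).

x' = [19536/1625, 56113/4875, -5683/4875]
P' = [59062/1625 60132/1625 1513/1625; 60132/1625 189706/4875 11579/4875; 1513/1625 11579/4875 9736/4875]

x̄ = F·x = [8, 7, -9]
P̄ = F·P·Fᵀ + Q = [47 44 21; 44 54 17; 21 17 40]
y = z − H·x̄ = [16, -14]
S = H·P̄·Hᵀ + R = [193 -231; -231 327]
K = P̄·Hᵀ·S⁻¹ = [489/1625 92/1625; 1154/1625 2386/4875; 1036/1625 824/4875]
x' = x̄ + K·y = [19536/1625, 56113/4875, -5683/4875]
P' = (I − K·H)·P̄ = [59062/1625 60132/1625 1513/1625; 60132/1625 189706/4875 11579/4875; 1513/1625 11579/4875 9736/4875]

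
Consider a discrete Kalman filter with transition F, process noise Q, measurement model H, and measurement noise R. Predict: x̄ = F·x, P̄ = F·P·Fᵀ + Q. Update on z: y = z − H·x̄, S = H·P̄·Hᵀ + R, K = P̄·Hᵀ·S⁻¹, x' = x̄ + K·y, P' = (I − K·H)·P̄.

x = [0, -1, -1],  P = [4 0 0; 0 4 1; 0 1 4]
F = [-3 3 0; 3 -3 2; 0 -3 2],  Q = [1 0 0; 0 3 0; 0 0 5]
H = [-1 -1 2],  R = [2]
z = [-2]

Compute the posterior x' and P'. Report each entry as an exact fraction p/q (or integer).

x̄ = F·x = [-3, 1, 1]
P̄ = F·P·Fᵀ + Q = [73 -66 -30; -66 79 40; -30 40 45]
y = z − H·x̄ = [-6]
S = H·P̄·Hᵀ + R = [162]
K = P̄·Hᵀ·S⁻¹ = [-67/162; 67/162; 40/81]
x' = x̄ + K·y = [-14/27, -40/27, -53/27]
P' = (I − K·H)·P̄ = [7337/162 -6203/162 250/81; -6203/162 8309/162 560/81; 250/81 560/81 445/81]

x' = [-14/27, -40/27, -53/27]
P' = [7337/162 -6203/162 250/81; -6203/162 8309/162 560/81; 250/81 560/81 445/81]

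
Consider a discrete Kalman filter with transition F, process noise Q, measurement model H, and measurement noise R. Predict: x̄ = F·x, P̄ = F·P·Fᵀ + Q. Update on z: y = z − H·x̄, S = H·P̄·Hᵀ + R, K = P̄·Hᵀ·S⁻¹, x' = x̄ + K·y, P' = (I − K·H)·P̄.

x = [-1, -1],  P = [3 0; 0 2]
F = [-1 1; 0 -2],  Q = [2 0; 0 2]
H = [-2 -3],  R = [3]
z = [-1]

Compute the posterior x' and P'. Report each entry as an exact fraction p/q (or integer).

x̄ = F·x = [0, 2]
P̄ = F·P·Fᵀ + Q = [7 -4; -4 10]
y = z − H·x̄ = [5]
S = H·P̄·Hᵀ + R = [73]
K = P̄·Hᵀ·S⁻¹ = [-2/73; -22/73]
x' = x̄ + K·y = [-10/73, 36/73]
P' = (I − K·H)·P̄ = [507/73 -336/73; -336/73 246/73]

x' = [-10/73, 36/73]
P' = [507/73 -336/73; -336/73 246/73]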